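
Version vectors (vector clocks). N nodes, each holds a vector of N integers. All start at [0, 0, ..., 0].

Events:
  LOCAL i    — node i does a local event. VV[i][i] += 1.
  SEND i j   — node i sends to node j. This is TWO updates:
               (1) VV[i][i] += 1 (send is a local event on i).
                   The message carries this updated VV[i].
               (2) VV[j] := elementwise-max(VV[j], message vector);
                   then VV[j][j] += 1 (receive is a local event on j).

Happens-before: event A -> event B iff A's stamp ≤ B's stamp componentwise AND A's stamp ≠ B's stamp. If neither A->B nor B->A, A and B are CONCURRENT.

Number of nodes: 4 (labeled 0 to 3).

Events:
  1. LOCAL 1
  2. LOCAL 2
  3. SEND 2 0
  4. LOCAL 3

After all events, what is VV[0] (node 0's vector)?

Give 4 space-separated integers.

Answer: 1 0 2 0

Derivation:
Initial: VV[0]=[0, 0, 0, 0]
Initial: VV[1]=[0, 0, 0, 0]
Initial: VV[2]=[0, 0, 0, 0]
Initial: VV[3]=[0, 0, 0, 0]
Event 1: LOCAL 1: VV[1][1]++ -> VV[1]=[0, 1, 0, 0]
Event 2: LOCAL 2: VV[2][2]++ -> VV[2]=[0, 0, 1, 0]
Event 3: SEND 2->0: VV[2][2]++ -> VV[2]=[0, 0, 2, 0], msg_vec=[0, 0, 2, 0]; VV[0]=max(VV[0],msg_vec) then VV[0][0]++ -> VV[0]=[1, 0, 2, 0]
Event 4: LOCAL 3: VV[3][3]++ -> VV[3]=[0, 0, 0, 1]
Final vectors: VV[0]=[1, 0, 2, 0]; VV[1]=[0, 1, 0, 0]; VV[2]=[0, 0, 2, 0]; VV[3]=[0, 0, 0, 1]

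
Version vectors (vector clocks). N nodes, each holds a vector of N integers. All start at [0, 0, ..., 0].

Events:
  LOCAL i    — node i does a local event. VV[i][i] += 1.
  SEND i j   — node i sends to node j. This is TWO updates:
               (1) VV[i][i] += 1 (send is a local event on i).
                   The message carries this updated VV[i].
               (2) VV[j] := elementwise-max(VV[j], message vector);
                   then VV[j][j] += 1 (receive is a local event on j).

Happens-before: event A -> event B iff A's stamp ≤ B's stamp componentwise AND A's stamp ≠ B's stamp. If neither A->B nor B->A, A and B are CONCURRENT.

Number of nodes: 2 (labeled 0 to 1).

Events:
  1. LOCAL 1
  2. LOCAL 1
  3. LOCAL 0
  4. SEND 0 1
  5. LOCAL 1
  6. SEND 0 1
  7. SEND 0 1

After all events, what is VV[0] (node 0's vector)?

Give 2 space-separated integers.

Initial: VV[0]=[0, 0]
Initial: VV[1]=[0, 0]
Event 1: LOCAL 1: VV[1][1]++ -> VV[1]=[0, 1]
Event 2: LOCAL 1: VV[1][1]++ -> VV[1]=[0, 2]
Event 3: LOCAL 0: VV[0][0]++ -> VV[0]=[1, 0]
Event 4: SEND 0->1: VV[0][0]++ -> VV[0]=[2, 0], msg_vec=[2, 0]; VV[1]=max(VV[1],msg_vec) then VV[1][1]++ -> VV[1]=[2, 3]
Event 5: LOCAL 1: VV[1][1]++ -> VV[1]=[2, 4]
Event 6: SEND 0->1: VV[0][0]++ -> VV[0]=[3, 0], msg_vec=[3, 0]; VV[1]=max(VV[1],msg_vec) then VV[1][1]++ -> VV[1]=[3, 5]
Event 7: SEND 0->1: VV[0][0]++ -> VV[0]=[4, 0], msg_vec=[4, 0]; VV[1]=max(VV[1],msg_vec) then VV[1][1]++ -> VV[1]=[4, 6]
Final vectors: VV[0]=[4, 0]; VV[1]=[4, 6]

Answer: 4 0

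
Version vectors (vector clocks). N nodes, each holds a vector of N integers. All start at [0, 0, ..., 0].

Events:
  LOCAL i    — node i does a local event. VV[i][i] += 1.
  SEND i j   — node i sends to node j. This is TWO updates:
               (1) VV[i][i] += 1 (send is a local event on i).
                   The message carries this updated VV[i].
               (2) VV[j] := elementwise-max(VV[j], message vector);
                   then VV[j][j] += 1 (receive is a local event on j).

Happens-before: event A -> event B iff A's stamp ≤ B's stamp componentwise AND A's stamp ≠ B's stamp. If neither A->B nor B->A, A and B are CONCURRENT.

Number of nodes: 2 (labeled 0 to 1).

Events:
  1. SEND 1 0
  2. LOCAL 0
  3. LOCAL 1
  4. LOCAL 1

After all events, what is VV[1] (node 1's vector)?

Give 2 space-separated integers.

Answer: 0 3

Derivation:
Initial: VV[0]=[0, 0]
Initial: VV[1]=[0, 0]
Event 1: SEND 1->0: VV[1][1]++ -> VV[1]=[0, 1], msg_vec=[0, 1]; VV[0]=max(VV[0],msg_vec) then VV[0][0]++ -> VV[0]=[1, 1]
Event 2: LOCAL 0: VV[0][0]++ -> VV[0]=[2, 1]
Event 3: LOCAL 1: VV[1][1]++ -> VV[1]=[0, 2]
Event 4: LOCAL 1: VV[1][1]++ -> VV[1]=[0, 3]
Final vectors: VV[0]=[2, 1]; VV[1]=[0, 3]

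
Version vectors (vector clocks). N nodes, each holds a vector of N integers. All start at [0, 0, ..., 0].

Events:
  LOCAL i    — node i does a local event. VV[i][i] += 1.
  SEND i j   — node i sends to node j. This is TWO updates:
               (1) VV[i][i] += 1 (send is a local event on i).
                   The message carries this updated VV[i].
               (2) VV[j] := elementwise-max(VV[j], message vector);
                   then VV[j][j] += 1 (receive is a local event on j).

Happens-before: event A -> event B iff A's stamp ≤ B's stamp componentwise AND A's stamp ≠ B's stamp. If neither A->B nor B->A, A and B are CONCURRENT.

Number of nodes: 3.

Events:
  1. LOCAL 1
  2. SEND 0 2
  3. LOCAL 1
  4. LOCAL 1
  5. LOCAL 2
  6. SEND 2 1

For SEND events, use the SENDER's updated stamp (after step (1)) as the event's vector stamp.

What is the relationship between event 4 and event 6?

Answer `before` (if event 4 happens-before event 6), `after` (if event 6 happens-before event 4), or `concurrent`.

Answer: concurrent

Derivation:
Initial: VV[0]=[0, 0, 0]
Initial: VV[1]=[0, 0, 0]
Initial: VV[2]=[0, 0, 0]
Event 1: LOCAL 1: VV[1][1]++ -> VV[1]=[0, 1, 0]
Event 2: SEND 0->2: VV[0][0]++ -> VV[0]=[1, 0, 0], msg_vec=[1, 0, 0]; VV[2]=max(VV[2],msg_vec) then VV[2][2]++ -> VV[2]=[1, 0, 1]
Event 3: LOCAL 1: VV[1][1]++ -> VV[1]=[0, 2, 0]
Event 4: LOCAL 1: VV[1][1]++ -> VV[1]=[0, 3, 0]
Event 5: LOCAL 2: VV[2][2]++ -> VV[2]=[1, 0, 2]
Event 6: SEND 2->1: VV[2][2]++ -> VV[2]=[1, 0, 3], msg_vec=[1, 0, 3]; VV[1]=max(VV[1],msg_vec) then VV[1][1]++ -> VV[1]=[1, 4, 3]
Event 4 stamp: [0, 3, 0]
Event 6 stamp: [1, 0, 3]
[0, 3, 0] <= [1, 0, 3]? False
[1, 0, 3] <= [0, 3, 0]? False
Relation: concurrent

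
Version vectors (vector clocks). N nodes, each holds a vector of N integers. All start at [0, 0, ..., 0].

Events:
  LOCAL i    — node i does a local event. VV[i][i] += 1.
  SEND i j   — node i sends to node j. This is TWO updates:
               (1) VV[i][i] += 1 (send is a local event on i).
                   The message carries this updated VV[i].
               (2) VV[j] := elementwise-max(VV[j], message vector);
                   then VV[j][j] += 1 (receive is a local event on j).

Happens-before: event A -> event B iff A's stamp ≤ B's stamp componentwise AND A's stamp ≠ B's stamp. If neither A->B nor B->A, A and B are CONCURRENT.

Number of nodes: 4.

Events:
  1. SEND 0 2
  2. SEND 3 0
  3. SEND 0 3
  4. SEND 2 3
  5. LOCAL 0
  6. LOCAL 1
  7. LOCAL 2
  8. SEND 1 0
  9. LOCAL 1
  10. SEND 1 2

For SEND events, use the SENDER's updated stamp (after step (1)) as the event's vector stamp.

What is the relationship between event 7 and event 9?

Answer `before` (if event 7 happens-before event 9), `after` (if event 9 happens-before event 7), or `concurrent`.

Initial: VV[0]=[0, 0, 0, 0]
Initial: VV[1]=[0, 0, 0, 0]
Initial: VV[2]=[0, 0, 0, 0]
Initial: VV[3]=[0, 0, 0, 0]
Event 1: SEND 0->2: VV[0][0]++ -> VV[0]=[1, 0, 0, 0], msg_vec=[1, 0, 0, 0]; VV[2]=max(VV[2],msg_vec) then VV[2][2]++ -> VV[2]=[1, 0, 1, 0]
Event 2: SEND 3->0: VV[3][3]++ -> VV[3]=[0, 0, 0, 1], msg_vec=[0, 0, 0, 1]; VV[0]=max(VV[0],msg_vec) then VV[0][0]++ -> VV[0]=[2, 0, 0, 1]
Event 3: SEND 0->3: VV[0][0]++ -> VV[0]=[3, 0, 0, 1], msg_vec=[3, 0, 0, 1]; VV[3]=max(VV[3],msg_vec) then VV[3][3]++ -> VV[3]=[3, 0, 0, 2]
Event 4: SEND 2->3: VV[2][2]++ -> VV[2]=[1, 0, 2, 0], msg_vec=[1, 0, 2, 0]; VV[3]=max(VV[3],msg_vec) then VV[3][3]++ -> VV[3]=[3, 0, 2, 3]
Event 5: LOCAL 0: VV[0][0]++ -> VV[0]=[4, 0, 0, 1]
Event 6: LOCAL 1: VV[1][1]++ -> VV[1]=[0, 1, 0, 0]
Event 7: LOCAL 2: VV[2][2]++ -> VV[2]=[1, 0, 3, 0]
Event 8: SEND 1->0: VV[1][1]++ -> VV[1]=[0, 2, 0, 0], msg_vec=[0, 2, 0, 0]; VV[0]=max(VV[0],msg_vec) then VV[0][0]++ -> VV[0]=[5, 2, 0, 1]
Event 9: LOCAL 1: VV[1][1]++ -> VV[1]=[0, 3, 0, 0]
Event 10: SEND 1->2: VV[1][1]++ -> VV[1]=[0, 4, 0, 0], msg_vec=[0, 4, 0, 0]; VV[2]=max(VV[2],msg_vec) then VV[2][2]++ -> VV[2]=[1, 4, 4, 0]
Event 7 stamp: [1, 0, 3, 0]
Event 9 stamp: [0, 3, 0, 0]
[1, 0, 3, 0] <= [0, 3, 0, 0]? False
[0, 3, 0, 0] <= [1, 0, 3, 0]? False
Relation: concurrent

Answer: concurrent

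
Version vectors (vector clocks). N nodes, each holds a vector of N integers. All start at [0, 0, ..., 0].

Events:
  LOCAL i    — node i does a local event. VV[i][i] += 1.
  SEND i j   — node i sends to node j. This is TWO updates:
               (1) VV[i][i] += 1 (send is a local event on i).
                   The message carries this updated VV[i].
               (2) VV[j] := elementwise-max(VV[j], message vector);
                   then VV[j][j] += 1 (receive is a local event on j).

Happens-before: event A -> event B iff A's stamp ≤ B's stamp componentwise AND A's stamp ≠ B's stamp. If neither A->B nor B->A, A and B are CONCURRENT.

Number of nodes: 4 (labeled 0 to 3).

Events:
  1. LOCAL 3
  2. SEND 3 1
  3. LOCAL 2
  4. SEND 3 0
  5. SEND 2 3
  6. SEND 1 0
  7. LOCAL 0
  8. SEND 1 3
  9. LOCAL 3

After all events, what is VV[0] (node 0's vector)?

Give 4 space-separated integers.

Initial: VV[0]=[0, 0, 0, 0]
Initial: VV[1]=[0, 0, 0, 0]
Initial: VV[2]=[0, 0, 0, 0]
Initial: VV[3]=[0, 0, 0, 0]
Event 1: LOCAL 3: VV[3][3]++ -> VV[3]=[0, 0, 0, 1]
Event 2: SEND 3->1: VV[3][3]++ -> VV[3]=[0, 0, 0, 2], msg_vec=[0, 0, 0, 2]; VV[1]=max(VV[1],msg_vec) then VV[1][1]++ -> VV[1]=[0, 1, 0, 2]
Event 3: LOCAL 2: VV[2][2]++ -> VV[2]=[0, 0, 1, 0]
Event 4: SEND 3->0: VV[3][3]++ -> VV[3]=[0, 0, 0, 3], msg_vec=[0, 0, 0, 3]; VV[0]=max(VV[0],msg_vec) then VV[0][0]++ -> VV[0]=[1, 0, 0, 3]
Event 5: SEND 2->3: VV[2][2]++ -> VV[2]=[0, 0, 2, 0], msg_vec=[0, 0, 2, 0]; VV[3]=max(VV[3],msg_vec) then VV[3][3]++ -> VV[3]=[0, 0, 2, 4]
Event 6: SEND 1->0: VV[1][1]++ -> VV[1]=[0, 2, 0, 2], msg_vec=[0, 2, 0, 2]; VV[0]=max(VV[0],msg_vec) then VV[0][0]++ -> VV[0]=[2, 2, 0, 3]
Event 7: LOCAL 0: VV[0][0]++ -> VV[0]=[3, 2, 0, 3]
Event 8: SEND 1->3: VV[1][1]++ -> VV[1]=[0, 3, 0, 2], msg_vec=[0, 3, 0, 2]; VV[3]=max(VV[3],msg_vec) then VV[3][3]++ -> VV[3]=[0, 3, 2, 5]
Event 9: LOCAL 3: VV[3][3]++ -> VV[3]=[0, 3, 2, 6]
Final vectors: VV[0]=[3, 2, 0, 3]; VV[1]=[0, 3, 0, 2]; VV[2]=[0, 0, 2, 0]; VV[3]=[0, 3, 2, 6]

Answer: 3 2 0 3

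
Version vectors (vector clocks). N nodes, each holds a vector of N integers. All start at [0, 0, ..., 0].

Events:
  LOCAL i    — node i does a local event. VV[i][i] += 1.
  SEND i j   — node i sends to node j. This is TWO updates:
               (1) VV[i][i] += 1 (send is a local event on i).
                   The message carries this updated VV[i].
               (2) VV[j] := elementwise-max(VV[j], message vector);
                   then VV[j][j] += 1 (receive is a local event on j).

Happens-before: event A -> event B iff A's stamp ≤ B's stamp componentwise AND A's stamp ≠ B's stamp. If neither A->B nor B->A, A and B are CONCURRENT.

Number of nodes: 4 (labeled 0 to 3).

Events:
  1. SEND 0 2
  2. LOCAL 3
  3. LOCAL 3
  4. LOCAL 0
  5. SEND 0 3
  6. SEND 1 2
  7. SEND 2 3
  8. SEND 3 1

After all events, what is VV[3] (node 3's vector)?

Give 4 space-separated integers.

Answer: 3 1 3 5

Derivation:
Initial: VV[0]=[0, 0, 0, 0]
Initial: VV[1]=[0, 0, 0, 0]
Initial: VV[2]=[0, 0, 0, 0]
Initial: VV[3]=[0, 0, 0, 0]
Event 1: SEND 0->2: VV[0][0]++ -> VV[0]=[1, 0, 0, 0], msg_vec=[1, 0, 0, 0]; VV[2]=max(VV[2],msg_vec) then VV[2][2]++ -> VV[2]=[1, 0, 1, 0]
Event 2: LOCAL 3: VV[3][3]++ -> VV[3]=[0, 0, 0, 1]
Event 3: LOCAL 3: VV[3][3]++ -> VV[3]=[0, 0, 0, 2]
Event 4: LOCAL 0: VV[0][0]++ -> VV[0]=[2, 0, 0, 0]
Event 5: SEND 0->3: VV[0][0]++ -> VV[0]=[3, 0, 0, 0], msg_vec=[3, 0, 0, 0]; VV[3]=max(VV[3],msg_vec) then VV[3][3]++ -> VV[3]=[3, 0, 0, 3]
Event 6: SEND 1->2: VV[1][1]++ -> VV[1]=[0, 1, 0, 0], msg_vec=[0, 1, 0, 0]; VV[2]=max(VV[2],msg_vec) then VV[2][2]++ -> VV[2]=[1, 1, 2, 0]
Event 7: SEND 2->3: VV[2][2]++ -> VV[2]=[1, 1, 3, 0], msg_vec=[1, 1, 3, 0]; VV[3]=max(VV[3],msg_vec) then VV[3][3]++ -> VV[3]=[3, 1, 3, 4]
Event 8: SEND 3->1: VV[3][3]++ -> VV[3]=[3, 1, 3, 5], msg_vec=[3, 1, 3, 5]; VV[1]=max(VV[1],msg_vec) then VV[1][1]++ -> VV[1]=[3, 2, 3, 5]
Final vectors: VV[0]=[3, 0, 0, 0]; VV[1]=[3, 2, 3, 5]; VV[2]=[1, 1, 3, 0]; VV[3]=[3, 1, 3, 5]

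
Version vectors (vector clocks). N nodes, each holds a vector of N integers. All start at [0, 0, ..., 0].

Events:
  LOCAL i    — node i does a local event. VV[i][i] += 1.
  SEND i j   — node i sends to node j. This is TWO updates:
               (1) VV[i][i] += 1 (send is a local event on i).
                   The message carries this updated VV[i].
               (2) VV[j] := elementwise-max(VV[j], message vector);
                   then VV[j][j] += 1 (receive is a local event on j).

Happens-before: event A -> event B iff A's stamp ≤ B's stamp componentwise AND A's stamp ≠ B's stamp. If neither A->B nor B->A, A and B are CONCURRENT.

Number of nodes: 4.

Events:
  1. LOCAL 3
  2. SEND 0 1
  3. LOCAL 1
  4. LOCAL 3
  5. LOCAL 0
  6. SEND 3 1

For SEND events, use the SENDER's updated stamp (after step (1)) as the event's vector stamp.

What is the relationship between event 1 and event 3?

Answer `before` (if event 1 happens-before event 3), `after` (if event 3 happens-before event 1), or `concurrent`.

Answer: concurrent

Derivation:
Initial: VV[0]=[0, 0, 0, 0]
Initial: VV[1]=[0, 0, 0, 0]
Initial: VV[2]=[0, 0, 0, 0]
Initial: VV[3]=[0, 0, 0, 0]
Event 1: LOCAL 3: VV[3][3]++ -> VV[3]=[0, 0, 0, 1]
Event 2: SEND 0->1: VV[0][0]++ -> VV[0]=[1, 0, 0, 0], msg_vec=[1, 0, 0, 0]; VV[1]=max(VV[1],msg_vec) then VV[1][1]++ -> VV[1]=[1, 1, 0, 0]
Event 3: LOCAL 1: VV[1][1]++ -> VV[1]=[1, 2, 0, 0]
Event 4: LOCAL 3: VV[3][3]++ -> VV[3]=[0, 0, 0, 2]
Event 5: LOCAL 0: VV[0][0]++ -> VV[0]=[2, 0, 0, 0]
Event 6: SEND 3->1: VV[3][3]++ -> VV[3]=[0, 0, 0, 3], msg_vec=[0, 0, 0, 3]; VV[1]=max(VV[1],msg_vec) then VV[1][1]++ -> VV[1]=[1, 3, 0, 3]
Event 1 stamp: [0, 0, 0, 1]
Event 3 stamp: [1, 2, 0, 0]
[0, 0, 0, 1] <= [1, 2, 0, 0]? False
[1, 2, 0, 0] <= [0, 0, 0, 1]? False
Relation: concurrent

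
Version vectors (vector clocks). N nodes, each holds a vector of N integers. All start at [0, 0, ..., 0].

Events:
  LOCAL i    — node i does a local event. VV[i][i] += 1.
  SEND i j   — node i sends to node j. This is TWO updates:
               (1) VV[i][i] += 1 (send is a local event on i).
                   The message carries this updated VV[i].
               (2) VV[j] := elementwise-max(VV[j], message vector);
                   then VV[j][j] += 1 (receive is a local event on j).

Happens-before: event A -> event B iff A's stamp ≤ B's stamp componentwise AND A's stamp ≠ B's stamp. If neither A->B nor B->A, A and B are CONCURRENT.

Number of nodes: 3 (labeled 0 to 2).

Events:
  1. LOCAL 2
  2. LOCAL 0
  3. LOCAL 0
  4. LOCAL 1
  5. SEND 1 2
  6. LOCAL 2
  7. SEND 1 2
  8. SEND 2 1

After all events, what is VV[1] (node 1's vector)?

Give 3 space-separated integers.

Initial: VV[0]=[0, 0, 0]
Initial: VV[1]=[0, 0, 0]
Initial: VV[2]=[0, 0, 0]
Event 1: LOCAL 2: VV[2][2]++ -> VV[2]=[0, 0, 1]
Event 2: LOCAL 0: VV[0][0]++ -> VV[0]=[1, 0, 0]
Event 3: LOCAL 0: VV[0][0]++ -> VV[0]=[2, 0, 0]
Event 4: LOCAL 1: VV[1][1]++ -> VV[1]=[0, 1, 0]
Event 5: SEND 1->2: VV[1][1]++ -> VV[1]=[0, 2, 0], msg_vec=[0, 2, 0]; VV[2]=max(VV[2],msg_vec) then VV[2][2]++ -> VV[2]=[0, 2, 2]
Event 6: LOCAL 2: VV[2][2]++ -> VV[2]=[0, 2, 3]
Event 7: SEND 1->2: VV[1][1]++ -> VV[1]=[0, 3, 0], msg_vec=[0, 3, 0]; VV[2]=max(VV[2],msg_vec) then VV[2][2]++ -> VV[2]=[0, 3, 4]
Event 8: SEND 2->1: VV[2][2]++ -> VV[2]=[0, 3, 5], msg_vec=[0, 3, 5]; VV[1]=max(VV[1],msg_vec) then VV[1][1]++ -> VV[1]=[0, 4, 5]
Final vectors: VV[0]=[2, 0, 0]; VV[1]=[0, 4, 5]; VV[2]=[0, 3, 5]

Answer: 0 4 5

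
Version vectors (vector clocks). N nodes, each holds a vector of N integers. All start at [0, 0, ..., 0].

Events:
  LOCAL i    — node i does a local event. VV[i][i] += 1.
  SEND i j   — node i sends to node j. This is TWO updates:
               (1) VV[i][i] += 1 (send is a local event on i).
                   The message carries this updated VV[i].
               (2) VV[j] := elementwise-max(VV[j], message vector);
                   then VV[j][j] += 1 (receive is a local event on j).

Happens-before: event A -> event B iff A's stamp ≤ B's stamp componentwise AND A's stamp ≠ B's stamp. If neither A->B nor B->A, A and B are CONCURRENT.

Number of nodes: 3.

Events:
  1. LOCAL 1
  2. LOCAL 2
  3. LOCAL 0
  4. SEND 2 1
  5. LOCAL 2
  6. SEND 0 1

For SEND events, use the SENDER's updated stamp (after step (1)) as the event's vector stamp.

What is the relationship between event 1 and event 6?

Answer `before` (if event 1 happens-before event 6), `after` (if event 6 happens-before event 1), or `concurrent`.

Answer: concurrent

Derivation:
Initial: VV[0]=[0, 0, 0]
Initial: VV[1]=[0, 0, 0]
Initial: VV[2]=[0, 0, 0]
Event 1: LOCAL 1: VV[1][1]++ -> VV[1]=[0, 1, 0]
Event 2: LOCAL 2: VV[2][2]++ -> VV[2]=[0, 0, 1]
Event 3: LOCAL 0: VV[0][0]++ -> VV[0]=[1, 0, 0]
Event 4: SEND 2->1: VV[2][2]++ -> VV[2]=[0, 0, 2], msg_vec=[0, 0, 2]; VV[1]=max(VV[1],msg_vec) then VV[1][1]++ -> VV[1]=[0, 2, 2]
Event 5: LOCAL 2: VV[2][2]++ -> VV[2]=[0, 0, 3]
Event 6: SEND 0->1: VV[0][0]++ -> VV[0]=[2, 0, 0], msg_vec=[2, 0, 0]; VV[1]=max(VV[1],msg_vec) then VV[1][1]++ -> VV[1]=[2, 3, 2]
Event 1 stamp: [0, 1, 0]
Event 6 stamp: [2, 0, 0]
[0, 1, 0] <= [2, 0, 0]? False
[2, 0, 0] <= [0, 1, 0]? False
Relation: concurrent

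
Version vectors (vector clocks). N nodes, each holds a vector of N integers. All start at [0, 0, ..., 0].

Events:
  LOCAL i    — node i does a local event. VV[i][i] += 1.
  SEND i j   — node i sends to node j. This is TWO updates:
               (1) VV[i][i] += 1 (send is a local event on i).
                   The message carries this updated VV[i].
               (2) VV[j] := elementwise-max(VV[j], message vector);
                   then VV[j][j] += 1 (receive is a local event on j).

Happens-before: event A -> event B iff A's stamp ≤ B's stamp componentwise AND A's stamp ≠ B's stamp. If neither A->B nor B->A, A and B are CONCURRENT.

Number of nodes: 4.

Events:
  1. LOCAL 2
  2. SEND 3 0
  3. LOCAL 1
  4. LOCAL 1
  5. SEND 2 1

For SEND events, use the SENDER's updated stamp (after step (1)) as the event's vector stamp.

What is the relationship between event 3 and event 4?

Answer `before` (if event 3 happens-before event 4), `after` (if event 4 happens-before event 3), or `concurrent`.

Initial: VV[0]=[0, 0, 0, 0]
Initial: VV[1]=[0, 0, 0, 0]
Initial: VV[2]=[0, 0, 0, 0]
Initial: VV[3]=[0, 0, 0, 0]
Event 1: LOCAL 2: VV[2][2]++ -> VV[2]=[0, 0, 1, 0]
Event 2: SEND 3->0: VV[3][3]++ -> VV[3]=[0, 0, 0, 1], msg_vec=[0, 0, 0, 1]; VV[0]=max(VV[0],msg_vec) then VV[0][0]++ -> VV[0]=[1, 0, 0, 1]
Event 3: LOCAL 1: VV[1][1]++ -> VV[1]=[0, 1, 0, 0]
Event 4: LOCAL 1: VV[1][1]++ -> VV[1]=[0, 2, 0, 0]
Event 5: SEND 2->1: VV[2][2]++ -> VV[2]=[0, 0, 2, 0], msg_vec=[0, 0, 2, 0]; VV[1]=max(VV[1],msg_vec) then VV[1][1]++ -> VV[1]=[0, 3, 2, 0]
Event 3 stamp: [0, 1, 0, 0]
Event 4 stamp: [0, 2, 0, 0]
[0, 1, 0, 0] <= [0, 2, 0, 0]? True
[0, 2, 0, 0] <= [0, 1, 0, 0]? False
Relation: before

Answer: before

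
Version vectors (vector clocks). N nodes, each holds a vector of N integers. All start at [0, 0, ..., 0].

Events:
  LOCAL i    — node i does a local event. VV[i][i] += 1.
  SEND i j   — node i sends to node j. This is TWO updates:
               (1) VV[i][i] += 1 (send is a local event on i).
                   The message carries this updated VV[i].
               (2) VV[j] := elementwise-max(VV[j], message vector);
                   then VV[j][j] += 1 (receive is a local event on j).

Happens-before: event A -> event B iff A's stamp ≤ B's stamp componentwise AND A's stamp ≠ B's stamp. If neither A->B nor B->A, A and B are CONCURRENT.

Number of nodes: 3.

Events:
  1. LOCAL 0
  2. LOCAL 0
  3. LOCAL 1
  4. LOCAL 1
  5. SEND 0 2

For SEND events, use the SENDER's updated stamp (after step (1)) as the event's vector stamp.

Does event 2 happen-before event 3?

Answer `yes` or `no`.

Answer: no

Derivation:
Initial: VV[0]=[0, 0, 0]
Initial: VV[1]=[0, 0, 0]
Initial: VV[2]=[0, 0, 0]
Event 1: LOCAL 0: VV[0][0]++ -> VV[0]=[1, 0, 0]
Event 2: LOCAL 0: VV[0][0]++ -> VV[0]=[2, 0, 0]
Event 3: LOCAL 1: VV[1][1]++ -> VV[1]=[0, 1, 0]
Event 4: LOCAL 1: VV[1][1]++ -> VV[1]=[0, 2, 0]
Event 5: SEND 0->2: VV[0][0]++ -> VV[0]=[3, 0, 0], msg_vec=[3, 0, 0]; VV[2]=max(VV[2],msg_vec) then VV[2][2]++ -> VV[2]=[3, 0, 1]
Event 2 stamp: [2, 0, 0]
Event 3 stamp: [0, 1, 0]
[2, 0, 0] <= [0, 1, 0]? False. Equal? False. Happens-before: False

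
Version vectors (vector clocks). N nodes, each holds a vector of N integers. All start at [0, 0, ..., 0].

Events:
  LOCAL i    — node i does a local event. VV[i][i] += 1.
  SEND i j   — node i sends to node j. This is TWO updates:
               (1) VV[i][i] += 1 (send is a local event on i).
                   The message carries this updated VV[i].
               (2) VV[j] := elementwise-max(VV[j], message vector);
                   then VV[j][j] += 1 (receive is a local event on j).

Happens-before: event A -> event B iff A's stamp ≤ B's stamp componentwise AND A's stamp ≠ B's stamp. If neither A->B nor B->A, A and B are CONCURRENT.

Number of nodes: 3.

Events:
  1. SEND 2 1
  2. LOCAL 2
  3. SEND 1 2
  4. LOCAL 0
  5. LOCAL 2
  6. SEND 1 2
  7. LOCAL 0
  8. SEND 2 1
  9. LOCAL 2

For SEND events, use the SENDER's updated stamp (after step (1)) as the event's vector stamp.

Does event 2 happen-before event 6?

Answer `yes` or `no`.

Initial: VV[0]=[0, 0, 0]
Initial: VV[1]=[0, 0, 0]
Initial: VV[2]=[0, 0, 0]
Event 1: SEND 2->1: VV[2][2]++ -> VV[2]=[0, 0, 1], msg_vec=[0, 0, 1]; VV[1]=max(VV[1],msg_vec) then VV[1][1]++ -> VV[1]=[0, 1, 1]
Event 2: LOCAL 2: VV[2][2]++ -> VV[2]=[0, 0, 2]
Event 3: SEND 1->2: VV[1][1]++ -> VV[1]=[0, 2, 1], msg_vec=[0, 2, 1]; VV[2]=max(VV[2],msg_vec) then VV[2][2]++ -> VV[2]=[0, 2, 3]
Event 4: LOCAL 0: VV[0][0]++ -> VV[0]=[1, 0, 0]
Event 5: LOCAL 2: VV[2][2]++ -> VV[2]=[0, 2, 4]
Event 6: SEND 1->2: VV[1][1]++ -> VV[1]=[0, 3, 1], msg_vec=[0, 3, 1]; VV[2]=max(VV[2],msg_vec) then VV[2][2]++ -> VV[2]=[0, 3, 5]
Event 7: LOCAL 0: VV[0][0]++ -> VV[0]=[2, 0, 0]
Event 8: SEND 2->1: VV[2][2]++ -> VV[2]=[0, 3, 6], msg_vec=[0, 3, 6]; VV[1]=max(VV[1],msg_vec) then VV[1][1]++ -> VV[1]=[0, 4, 6]
Event 9: LOCAL 2: VV[2][2]++ -> VV[2]=[0, 3, 7]
Event 2 stamp: [0, 0, 2]
Event 6 stamp: [0, 3, 1]
[0, 0, 2] <= [0, 3, 1]? False. Equal? False. Happens-before: False

Answer: no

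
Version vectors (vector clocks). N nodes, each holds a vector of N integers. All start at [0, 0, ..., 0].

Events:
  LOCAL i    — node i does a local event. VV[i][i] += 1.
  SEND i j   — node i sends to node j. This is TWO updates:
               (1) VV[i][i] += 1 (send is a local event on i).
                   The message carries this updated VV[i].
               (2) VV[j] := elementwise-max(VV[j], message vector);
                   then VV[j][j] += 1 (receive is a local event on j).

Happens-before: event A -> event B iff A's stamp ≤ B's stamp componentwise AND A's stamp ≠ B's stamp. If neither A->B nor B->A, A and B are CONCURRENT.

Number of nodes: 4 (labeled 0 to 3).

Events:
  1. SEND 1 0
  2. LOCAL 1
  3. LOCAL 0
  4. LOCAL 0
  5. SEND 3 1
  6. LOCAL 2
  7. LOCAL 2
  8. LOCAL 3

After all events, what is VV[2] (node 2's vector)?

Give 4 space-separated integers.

Initial: VV[0]=[0, 0, 0, 0]
Initial: VV[1]=[0, 0, 0, 0]
Initial: VV[2]=[0, 0, 0, 0]
Initial: VV[3]=[0, 0, 0, 0]
Event 1: SEND 1->0: VV[1][1]++ -> VV[1]=[0, 1, 0, 0], msg_vec=[0, 1, 0, 0]; VV[0]=max(VV[0],msg_vec) then VV[0][0]++ -> VV[0]=[1, 1, 0, 0]
Event 2: LOCAL 1: VV[1][1]++ -> VV[1]=[0, 2, 0, 0]
Event 3: LOCAL 0: VV[0][0]++ -> VV[0]=[2, 1, 0, 0]
Event 4: LOCAL 0: VV[0][0]++ -> VV[0]=[3, 1, 0, 0]
Event 5: SEND 3->1: VV[3][3]++ -> VV[3]=[0, 0, 0, 1], msg_vec=[0, 0, 0, 1]; VV[1]=max(VV[1],msg_vec) then VV[1][1]++ -> VV[1]=[0, 3, 0, 1]
Event 6: LOCAL 2: VV[2][2]++ -> VV[2]=[0, 0, 1, 0]
Event 7: LOCAL 2: VV[2][2]++ -> VV[2]=[0, 0, 2, 0]
Event 8: LOCAL 3: VV[3][3]++ -> VV[3]=[0, 0, 0, 2]
Final vectors: VV[0]=[3, 1, 0, 0]; VV[1]=[0, 3, 0, 1]; VV[2]=[0, 0, 2, 0]; VV[3]=[0, 0, 0, 2]

Answer: 0 0 2 0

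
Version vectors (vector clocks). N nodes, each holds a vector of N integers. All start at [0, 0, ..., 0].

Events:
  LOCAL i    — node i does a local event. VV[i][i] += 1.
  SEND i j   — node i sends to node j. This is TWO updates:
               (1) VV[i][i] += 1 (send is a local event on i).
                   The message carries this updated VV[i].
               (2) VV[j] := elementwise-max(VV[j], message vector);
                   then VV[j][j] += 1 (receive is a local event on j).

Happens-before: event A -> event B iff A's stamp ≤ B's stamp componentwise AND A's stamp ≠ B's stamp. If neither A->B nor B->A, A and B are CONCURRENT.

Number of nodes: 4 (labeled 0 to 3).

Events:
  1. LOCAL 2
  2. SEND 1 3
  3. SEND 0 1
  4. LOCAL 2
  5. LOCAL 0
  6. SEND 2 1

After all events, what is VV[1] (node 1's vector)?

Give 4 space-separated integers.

Initial: VV[0]=[0, 0, 0, 0]
Initial: VV[1]=[0, 0, 0, 0]
Initial: VV[2]=[0, 0, 0, 0]
Initial: VV[3]=[0, 0, 0, 0]
Event 1: LOCAL 2: VV[2][2]++ -> VV[2]=[0, 0, 1, 0]
Event 2: SEND 1->3: VV[1][1]++ -> VV[1]=[0, 1, 0, 0], msg_vec=[0, 1, 0, 0]; VV[3]=max(VV[3],msg_vec) then VV[3][3]++ -> VV[3]=[0, 1, 0, 1]
Event 3: SEND 0->1: VV[0][0]++ -> VV[0]=[1, 0, 0, 0], msg_vec=[1, 0, 0, 0]; VV[1]=max(VV[1],msg_vec) then VV[1][1]++ -> VV[1]=[1, 2, 0, 0]
Event 4: LOCAL 2: VV[2][2]++ -> VV[2]=[0, 0, 2, 0]
Event 5: LOCAL 0: VV[0][0]++ -> VV[0]=[2, 0, 0, 0]
Event 6: SEND 2->1: VV[2][2]++ -> VV[2]=[0, 0, 3, 0], msg_vec=[0, 0, 3, 0]; VV[1]=max(VV[1],msg_vec) then VV[1][1]++ -> VV[1]=[1, 3, 3, 0]
Final vectors: VV[0]=[2, 0, 0, 0]; VV[1]=[1, 3, 3, 0]; VV[2]=[0, 0, 3, 0]; VV[3]=[0, 1, 0, 1]

Answer: 1 3 3 0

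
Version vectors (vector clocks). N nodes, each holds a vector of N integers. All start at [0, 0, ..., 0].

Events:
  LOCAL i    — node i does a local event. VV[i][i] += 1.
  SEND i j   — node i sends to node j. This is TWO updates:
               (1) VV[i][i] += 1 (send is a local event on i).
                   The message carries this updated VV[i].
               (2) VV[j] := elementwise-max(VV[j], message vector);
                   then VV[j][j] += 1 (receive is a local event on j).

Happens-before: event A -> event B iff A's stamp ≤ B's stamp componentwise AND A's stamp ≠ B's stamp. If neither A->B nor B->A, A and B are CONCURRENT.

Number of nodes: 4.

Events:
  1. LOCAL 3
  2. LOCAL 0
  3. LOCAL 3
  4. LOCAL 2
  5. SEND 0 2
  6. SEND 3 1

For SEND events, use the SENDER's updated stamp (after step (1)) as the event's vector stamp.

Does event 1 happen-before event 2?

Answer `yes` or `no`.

Initial: VV[0]=[0, 0, 0, 0]
Initial: VV[1]=[0, 0, 0, 0]
Initial: VV[2]=[0, 0, 0, 0]
Initial: VV[3]=[0, 0, 0, 0]
Event 1: LOCAL 3: VV[3][3]++ -> VV[3]=[0, 0, 0, 1]
Event 2: LOCAL 0: VV[0][0]++ -> VV[0]=[1, 0, 0, 0]
Event 3: LOCAL 3: VV[3][3]++ -> VV[3]=[0, 0, 0, 2]
Event 4: LOCAL 2: VV[2][2]++ -> VV[2]=[0, 0, 1, 0]
Event 5: SEND 0->2: VV[0][0]++ -> VV[0]=[2, 0, 0, 0], msg_vec=[2, 0, 0, 0]; VV[2]=max(VV[2],msg_vec) then VV[2][2]++ -> VV[2]=[2, 0, 2, 0]
Event 6: SEND 3->1: VV[3][3]++ -> VV[3]=[0, 0, 0, 3], msg_vec=[0, 0, 0, 3]; VV[1]=max(VV[1],msg_vec) then VV[1][1]++ -> VV[1]=[0, 1, 0, 3]
Event 1 stamp: [0, 0, 0, 1]
Event 2 stamp: [1, 0, 0, 0]
[0, 0, 0, 1] <= [1, 0, 0, 0]? False. Equal? False. Happens-before: False

Answer: no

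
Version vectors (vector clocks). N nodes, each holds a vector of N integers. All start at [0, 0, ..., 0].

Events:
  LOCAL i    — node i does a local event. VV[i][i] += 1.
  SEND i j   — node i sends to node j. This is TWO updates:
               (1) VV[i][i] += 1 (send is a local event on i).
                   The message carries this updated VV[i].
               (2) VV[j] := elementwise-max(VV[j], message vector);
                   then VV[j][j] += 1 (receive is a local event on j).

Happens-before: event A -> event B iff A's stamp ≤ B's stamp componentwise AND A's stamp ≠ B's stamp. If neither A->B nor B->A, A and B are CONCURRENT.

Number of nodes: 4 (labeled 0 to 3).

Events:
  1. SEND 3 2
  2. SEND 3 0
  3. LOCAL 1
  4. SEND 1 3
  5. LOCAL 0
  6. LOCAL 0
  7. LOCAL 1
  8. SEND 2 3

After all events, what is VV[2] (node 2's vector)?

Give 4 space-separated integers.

Initial: VV[0]=[0, 0, 0, 0]
Initial: VV[1]=[0, 0, 0, 0]
Initial: VV[2]=[0, 0, 0, 0]
Initial: VV[3]=[0, 0, 0, 0]
Event 1: SEND 3->2: VV[3][3]++ -> VV[3]=[0, 0, 0, 1], msg_vec=[0, 0, 0, 1]; VV[2]=max(VV[2],msg_vec) then VV[2][2]++ -> VV[2]=[0, 0, 1, 1]
Event 2: SEND 3->0: VV[3][3]++ -> VV[3]=[0, 0, 0, 2], msg_vec=[0, 0, 0, 2]; VV[0]=max(VV[0],msg_vec) then VV[0][0]++ -> VV[0]=[1, 0, 0, 2]
Event 3: LOCAL 1: VV[1][1]++ -> VV[1]=[0, 1, 0, 0]
Event 4: SEND 1->3: VV[1][1]++ -> VV[1]=[0, 2, 0, 0], msg_vec=[0, 2, 0, 0]; VV[3]=max(VV[3],msg_vec) then VV[3][3]++ -> VV[3]=[0, 2, 0, 3]
Event 5: LOCAL 0: VV[0][0]++ -> VV[0]=[2, 0, 0, 2]
Event 6: LOCAL 0: VV[0][0]++ -> VV[0]=[3, 0, 0, 2]
Event 7: LOCAL 1: VV[1][1]++ -> VV[1]=[0, 3, 0, 0]
Event 8: SEND 2->3: VV[2][2]++ -> VV[2]=[0, 0, 2, 1], msg_vec=[0, 0, 2, 1]; VV[3]=max(VV[3],msg_vec) then VV[3][3]++ -> VV[3]=[0, 2, 2, 4]
Final vectors: VV[0]=[3, 0, 0, 2]; VV[1]=[0, 3, 0, 0]; VV[2]=[0, 0, 2, 1]; VV[3]=[0, 2, 2, 4]

Answer: 0 0 2 1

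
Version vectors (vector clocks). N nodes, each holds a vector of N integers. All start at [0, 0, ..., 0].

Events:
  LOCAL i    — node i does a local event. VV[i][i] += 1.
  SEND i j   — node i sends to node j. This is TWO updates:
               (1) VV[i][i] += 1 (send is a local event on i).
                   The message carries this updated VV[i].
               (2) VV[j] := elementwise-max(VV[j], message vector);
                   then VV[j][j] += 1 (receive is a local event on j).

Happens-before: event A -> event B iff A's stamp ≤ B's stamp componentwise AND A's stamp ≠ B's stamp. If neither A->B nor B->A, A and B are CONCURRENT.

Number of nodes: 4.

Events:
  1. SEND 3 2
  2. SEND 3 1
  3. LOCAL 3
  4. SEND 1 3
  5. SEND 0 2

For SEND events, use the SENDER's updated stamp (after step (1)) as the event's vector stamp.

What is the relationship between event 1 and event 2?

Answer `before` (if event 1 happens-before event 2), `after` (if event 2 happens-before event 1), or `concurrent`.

Answer: before

Derivation:
Initial: VV[0]=[0, 0, 0, 0]
Initial: VV[1]=[0, 0, 0, 0]
Initial: VV[2]=[0, 0, 0, 0]
Initial: VV[3]=[0, 0, 0, 0]
Event 1: SEND 3->2: VV[3][3]++ -> VV[3]=[0, 0, 0, 1], msg_vec=[0, 0, 0, 1]; VV[2]=max(VV[2],msg_vec) then VV[2][2]++ -> VV[2]=[0, 0, 1, 1]
Event 2: SEND 3->1: VV[3][3]++ -> VV[3]=[0, 0, 0, 2], msg_vec=[0, 0, 0, 2]; VV[1]=max(VV[1],msg_vec) then VV[1][1]++ -> VV[1]=[0, 1, 0, 2]
Event 3: LOCAL 3: VV[3][3]++ -> VV[3]=[0, 0, 0, 3]
Event 4: SEND 1->3: VV[1][1]++ -> VV[1]=[0, 2, 0, 2], msg_vec=[0, 2, 0, 2]; VV[3]=max(VV[3],msg_vec) then VV[3][3]++ -> VV[3]=[0, 2, 0, 4]
Event 5: SEND 0->2: VV[0][0]++ -> VV[0]=[1, 0, 0, 0], msg_vec=[1, 0, 0, 0]; VV[2]=max(VV[2],msg_vec) then VV[2][2]++ -> VV[2]=[1, 0, 2, 1]
Event 1 stamp: [0, 0, 0, 1]
Event 2 stamp: [0, 0, 0, 2]
[0, 0, 0, 1] <= [0, 0, 0, 2]? True
[0, 0, 0, 2] <= [0, 0, 0, 1]? False
Relation: before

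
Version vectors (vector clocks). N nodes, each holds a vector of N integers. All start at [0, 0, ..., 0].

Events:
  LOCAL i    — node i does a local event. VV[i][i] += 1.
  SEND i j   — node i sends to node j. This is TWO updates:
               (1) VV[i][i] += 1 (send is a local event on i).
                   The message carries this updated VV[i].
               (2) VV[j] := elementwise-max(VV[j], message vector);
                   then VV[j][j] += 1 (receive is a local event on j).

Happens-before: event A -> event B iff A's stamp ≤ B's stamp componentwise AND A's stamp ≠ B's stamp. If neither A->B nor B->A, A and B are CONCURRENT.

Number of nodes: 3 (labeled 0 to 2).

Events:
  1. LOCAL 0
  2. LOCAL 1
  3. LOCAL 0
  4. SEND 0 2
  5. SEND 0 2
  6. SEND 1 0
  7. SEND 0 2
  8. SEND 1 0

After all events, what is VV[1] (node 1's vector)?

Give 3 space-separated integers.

Answer: 0 3 0

Derivation:
Initial: VV[0]=[0, 0, 0]
Initial: VV[1]=[0, 0, 0]
Initial: VV[2]=[0, 0, 0]
Event 1: LOCAL 0: VV[0][0]++ -> VV[0]=[1, 0, 0]
Event 2: LOCAL 1: VV[1][1]++ -> VV[1]=[0, 1, 0]
Event 3: LOCAL 0: VV[0][0]++ -> VV[0]=[2, 0, 0]
Event 4: SEND 0->2: VV[0][0]++ -> VV[0]=[3, 0, 0], msg_vec=[3, 0, 0]; VV[2]=max(VV[2],msg_vec) then VV[2][2]++ -> VV[2]=[3, 0, 1]
Event 5: SEND 0->2: VV[0][0]++ -> VV[0]=[4, 0, 0], msg_vec=[4, 0, 0]; VV[2]=max(VV[2],msg_vec) then VV[2][2]++ -> VV[2]=[4, 0, 2]
Event 6: SEND 1->0: VV[1][1]++ -> VV[1]=[0, 2, 0], msg_vec=[0, 2, 0]; VV[0]=max(VV[0],msg_vec) then VV[0][0]++ -> VV[0]=[5, 2, 0]
Event 7: SEND 0->2: VV[0][0]++ -> VV[0]=[6, 2, 0], msg_vec=[6, 2, 0]; VV[2]=max(VV[2],msg_vec) then VV[2][2]++ -> VV[2]=[6, 2, 3]
Event 8: SEND 1->0: VV[1][1]++ -> VV[1]=[0, 3, 0], msg_vec=[0, 3, 0]; VV[0]=max(VV[0],msg_vec) then VV[0][0]++ -> VV[0]=[7, 3, 0]
Final vectors: VV[0]=[7, 3, 0]; VV[1]=[0, 3, 0]; VV[2]=[6, 2, 3]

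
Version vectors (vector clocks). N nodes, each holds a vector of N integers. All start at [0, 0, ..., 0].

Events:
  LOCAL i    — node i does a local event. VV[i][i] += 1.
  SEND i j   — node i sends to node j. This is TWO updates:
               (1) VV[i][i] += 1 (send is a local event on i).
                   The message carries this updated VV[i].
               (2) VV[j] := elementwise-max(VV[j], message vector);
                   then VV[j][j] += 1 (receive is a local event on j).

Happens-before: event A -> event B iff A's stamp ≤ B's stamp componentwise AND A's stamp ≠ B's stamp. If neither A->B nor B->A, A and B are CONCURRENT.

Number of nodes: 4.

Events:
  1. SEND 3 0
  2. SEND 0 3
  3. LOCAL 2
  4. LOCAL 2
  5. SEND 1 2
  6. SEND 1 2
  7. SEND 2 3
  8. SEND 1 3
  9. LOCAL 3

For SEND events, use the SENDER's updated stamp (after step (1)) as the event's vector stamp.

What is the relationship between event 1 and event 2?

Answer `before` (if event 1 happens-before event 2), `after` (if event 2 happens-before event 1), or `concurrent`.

Initial: VV[0]=[0, 0, 0, 0]
Initial: VV[1]=[0, 0, 0, 0]
Initial: VV[2]=[0, 0, 0, 0]
Initial: VV[3]=[0, 0, 0, 0]
Event 1: SEND 3->0: VV[3][3]++ -> VV[3]=[0, 0, 0, 1], msg_vec=[0, 0, 0, 1]; VV[0]=max(VV[0],msg_vec) then VV[0][0]++ -> VV[0]=[1, 0, 0, 1]
Event 2: SEND 0->3: VV[0][0]++ -> VV[0]=[2, 0, 0, 1], msg_vec=[2, 0, 0, 1]; VV[3]=max(VV[3],msg_vec) then VV[3][3]++ -> VV[3]=[2, 0, 0, 2]
Event 3: LOCAL 2: VV[2][2]++ -> VV[2]=[0, 0, 1, 0]
Event 4: LOCAL 2: VV[2][2]++ -> VV[2]=[0, 0, 2, 0]
Event 5: SEND 1->2: VV[1][1]++ -> VV[1]=[0, 1, 0, 0], msg_vec=[0, 1, 0, 0]; VV[2]=max(VV[2],msg_vec) then VV[2][2]++ -> VV[2]=[0, 1, 3, 0]
Event 6: SEND 1->2: VV[1][1]++ -> VV[1]=[0, 2, 0, 0], msg_vec=[0, 2, 0, 0]; VV[2]=max(VV[2],msg_vec) then VV[2][2]++ -> VV[2]=[0, 2, 4, 0]
Event 7: SEND 2->3: VV[2][2]++ -> VV[2]=[0, 2, 5, 0], msg_vec=[0, 2, 5, 0]; VV[3]=max(VV[3],msg_vec) then VV[3][3]++ -> VV[3]=[2, 2, 5, 3]
Event 8: SEND 1->3: VV[1][1]++ -> VV[1]=[0, 3, 0, 0], msg_vec=[0, 3, 0, 0]; VV[3]=max(VV[3],msg_vec) then VV[3][3]++ -> VV[3]=[2, 3, 5, 4]
Event 9: LOCAL 3: VV[3][3]++ -> VV[3]=[2, 3, 5, 5]
Event 1 stamp: [0, 0, 0, 1]
Event 2 stamp: [2, 0, 0, 1]
[0, 0, 0, 1] <= [2, 0, 0, 1]? True
[2, 0, 0, 1] <= [0, 0, 0, 1]? False
Relation: before

Answer: before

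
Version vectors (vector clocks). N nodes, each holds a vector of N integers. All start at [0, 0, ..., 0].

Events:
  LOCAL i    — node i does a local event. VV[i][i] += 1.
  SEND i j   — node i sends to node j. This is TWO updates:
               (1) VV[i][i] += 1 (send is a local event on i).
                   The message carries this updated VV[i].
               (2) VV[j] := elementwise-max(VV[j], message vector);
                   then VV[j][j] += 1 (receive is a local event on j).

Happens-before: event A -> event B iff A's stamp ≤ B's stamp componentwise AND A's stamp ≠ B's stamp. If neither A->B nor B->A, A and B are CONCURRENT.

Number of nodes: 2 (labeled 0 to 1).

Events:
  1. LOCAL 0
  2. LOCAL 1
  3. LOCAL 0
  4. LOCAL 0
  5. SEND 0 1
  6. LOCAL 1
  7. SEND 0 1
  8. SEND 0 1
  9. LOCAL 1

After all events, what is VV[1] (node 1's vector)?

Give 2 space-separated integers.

Initial: VV[0]=[0, 0]
Initial: VV[1]=[0, 0]
Event 1: LOCAL 0: VV[0][0]++ -> VV[0]=[1, 0]
Event 2: LOCAL 1: VV[1][1]++ -> VV[1]=[0, 1]
Event 3: LOCAL 0: VV[0][0]++ -> VV[0]=[2, 0]
Event 4: LOCAL 0: VV[0][0]++ -> VV[0]=[3, 0]
Event 5: SEND 0->1: VV[0][0]++ -> VV[0]=[4, 0], msg_vec=[4, 0]; VV[1]=max(VV[1],msg_vec) then VV[1][1]++ -> VV[1]=[4, 2]
Event 6: LOCAL 1: VV[1][1]++ -> VV[1]=[4, 3]
Event 7: SEND 0->1: VV[0][0]++ -> VV[0]=[5, 0], msg_vec=[5, 0]; VV[1]=max(VV[1],msg_vec) then VV[1][1]++ -> VV[1]=[5, 4]
Event 8: SEND 0->1: VV[0][0]++ -> VV[0]=[6, 0], msg_vec=[6, 0]; VV[1]=max(VV[1],msg_vec) then VV[1][1]++ -> VV[1]=[6, 5]
Event 9: LOCAL 1: VV[1][1]++ -> VV[1]=[6, 6]
Final vectors: VV[0]=[6, 0]; VV[1]=[6, 6]

Answer: 6 6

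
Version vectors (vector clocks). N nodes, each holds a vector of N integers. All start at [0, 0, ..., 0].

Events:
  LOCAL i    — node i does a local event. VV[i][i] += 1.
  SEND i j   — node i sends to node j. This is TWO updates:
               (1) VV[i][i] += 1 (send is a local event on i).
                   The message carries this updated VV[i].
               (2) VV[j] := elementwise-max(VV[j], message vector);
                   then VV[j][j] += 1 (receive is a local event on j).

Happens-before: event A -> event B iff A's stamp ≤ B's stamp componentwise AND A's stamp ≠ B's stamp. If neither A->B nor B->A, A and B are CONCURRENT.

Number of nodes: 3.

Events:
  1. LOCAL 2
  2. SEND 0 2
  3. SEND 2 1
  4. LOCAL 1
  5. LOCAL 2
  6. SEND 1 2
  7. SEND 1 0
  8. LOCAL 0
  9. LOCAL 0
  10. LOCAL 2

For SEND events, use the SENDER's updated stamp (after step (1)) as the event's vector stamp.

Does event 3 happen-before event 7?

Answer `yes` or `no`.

Initial: VV[0]=[0, 0, 0]
Initial: VV[1]=[0, 0, 0]
Initial: VV[2]=[0, 0, 0]
Event 1: LOCAL 2: VV[2][2]++ -> VV[2]=[0, 0, 1]
Event 2: SEND 0->2: VV[0][0]++ -> VV[0]=[1, 0, 0], msg_vec=[1, 0, 0]; VV[2]=max(VV[2],msg_vec) then VV[2][2]++ -> VV[2]=[1, 0, 2]
Event 3: SEND 2->1: VV[2][2]++ -> VV[2]=[1, 0, 3], msg_vec=[1, 0, 3]; VV[1]=max(VV[1],msg_vec) then VV[1][1]++ -> VV[1]=[1, 1, 3]
Event 4: LOCAL 1: VV[1][1]++ -> VV[1]=[1, 2, 3]
Event 5: LOCAL 2: VV[2][2]++ -> VV[2]=[1, 0, 4]
Event 6: SEND 1->2: VV[1][1]++ -> VV[1]=[1, 3, 3], msg_vec=[1, 3, 3]; VV[2]=max(VV[2],msg_vec) then VV[2][2]++ -> VV[2]=[1, 3, 5]
Event 7: SEND 1->0: VV[1][1]++ -> VV[1]=[1, 4, 3], msg_vec=[1, 4, 3]; VV[0]=max(VV[0],msg_vec) then VV[0][0]++ -> VV[0]=[2, 4, 3]
Event 8: LOCAL 0: VV[0][0]++ -> VV[0]=[3, 4, 3]
Event 9: LOCAL 0: VV[0][0]++ -> VV[0]=[4, 4, 3]
Event 10: LOCAL 2: VV[2][2]++ -> VV[2]=[1, 3, 6]
Event 3 stamp: [1, 0, 3]
Event 7 stamp: [1, 4, 3]
[1, 0, 3] <= [1, 4, 3]? True. Equal? False. Happens-before: True

Answer: yes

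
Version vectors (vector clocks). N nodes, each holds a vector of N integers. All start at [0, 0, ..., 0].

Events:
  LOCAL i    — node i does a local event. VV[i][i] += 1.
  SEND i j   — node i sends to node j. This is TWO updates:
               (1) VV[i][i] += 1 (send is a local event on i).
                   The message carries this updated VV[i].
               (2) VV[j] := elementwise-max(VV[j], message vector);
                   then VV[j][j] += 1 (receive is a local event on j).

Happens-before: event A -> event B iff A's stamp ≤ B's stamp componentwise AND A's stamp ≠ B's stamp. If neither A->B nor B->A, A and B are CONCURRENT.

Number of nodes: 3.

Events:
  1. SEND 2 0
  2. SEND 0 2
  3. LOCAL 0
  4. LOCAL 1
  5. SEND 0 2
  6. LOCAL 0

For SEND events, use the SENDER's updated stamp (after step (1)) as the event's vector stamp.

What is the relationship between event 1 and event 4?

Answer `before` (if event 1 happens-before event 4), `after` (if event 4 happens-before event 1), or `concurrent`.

Initial: VV[0]=[0, 0, 0]
Initial: VV[1]=[0, 0, 0]
Initial: VV[2]=[0, 0, 0]
Event 1: SEND 2->0: VV[2][2]++ -> VV[2]=[0, 0, 1], msg_vec=[0, 0, 1]; VV[0]=max(VV[0],msg_vec) then VV[0][0]++ -> VV[0]=[1, 0, 1]
Event 2: SEND 0->2: VV[0][0]++ -> VV[0]=[2, 0, 1], msg_vec=[2, 0, 1]; VV[2]=max(VV[2],msg_vec) then VV[2][2]++ -> VV[2]=[2, 0, 2]
Event 3: LOCAL 0: VV[0][0]++ -> VV[0]=[3, 0, 1]
Event 4: LOCAL 1: VV[1][1]++ -> VV[1]=[0, 1, 0]
Event 5: SEND 0->2: VV[0][0]++ -> VV[0]=[4, 0, 1], msg_vec=[4, 0, 1]; VV[2]=max(VV[2],msg_vec) then VV[2][2]++ -> VV[2]=[4, 0, 3]
Event 6: LOCAL 0: VV[0][0]++ -> VV[0]=[5, 0, 1]
Event 1 stamp: [0, 0, 1]
Event 4 stamp: [0, 1, 0]
[0, 0, 1] <= [0, 1, 0]? False
[0, 1, 0] <= [0, 0, 1]? False
Relation: concurrent

Answer: concurrent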